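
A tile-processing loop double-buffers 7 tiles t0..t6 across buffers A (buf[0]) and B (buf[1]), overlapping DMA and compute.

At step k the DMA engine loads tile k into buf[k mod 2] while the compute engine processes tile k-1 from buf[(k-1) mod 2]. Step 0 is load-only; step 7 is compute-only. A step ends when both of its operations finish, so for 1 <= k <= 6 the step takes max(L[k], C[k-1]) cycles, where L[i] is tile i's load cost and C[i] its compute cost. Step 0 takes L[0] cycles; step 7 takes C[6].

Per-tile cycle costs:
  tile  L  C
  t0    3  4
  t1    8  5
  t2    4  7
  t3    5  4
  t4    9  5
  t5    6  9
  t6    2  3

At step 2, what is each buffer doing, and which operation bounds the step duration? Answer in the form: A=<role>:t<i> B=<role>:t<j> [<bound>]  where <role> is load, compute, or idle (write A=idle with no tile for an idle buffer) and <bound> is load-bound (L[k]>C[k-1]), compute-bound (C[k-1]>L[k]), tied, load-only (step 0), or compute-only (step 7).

step 2: A=load:t2 B=compute:t1 [compute-bound]

k=0 load=t0/3c comp=- wait=3 total=3
k=1 load=t1/8c comp=t0/4c wait=8 total=11
k=2 load=t2/4c comp=t1/5c wait=5 total=16
k=3 load=t3/5c comp=t2/7c wait=7 total=23
k=4 load=t4/9c comp=t3/4c wait=9 total=32
k=5 load=t5/6c comp=t4/5c wait=6 total=38
k=6 load=t6/2c comp=t5/9c wait=9 total=47
k=7 load=- comp=t6/3c wait=3 total=50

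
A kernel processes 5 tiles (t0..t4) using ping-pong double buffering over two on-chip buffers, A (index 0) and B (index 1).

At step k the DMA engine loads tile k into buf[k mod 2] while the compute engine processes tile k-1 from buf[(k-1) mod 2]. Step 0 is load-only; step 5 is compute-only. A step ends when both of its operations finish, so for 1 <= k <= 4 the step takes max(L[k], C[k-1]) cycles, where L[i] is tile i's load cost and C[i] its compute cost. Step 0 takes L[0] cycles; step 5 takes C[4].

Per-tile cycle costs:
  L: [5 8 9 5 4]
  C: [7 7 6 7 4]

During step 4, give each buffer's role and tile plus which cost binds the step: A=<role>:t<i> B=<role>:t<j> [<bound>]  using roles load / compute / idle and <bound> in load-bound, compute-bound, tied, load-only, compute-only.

step 4: A=load:t4 B=compute:t3 [compute-bound]

k=0 load=t0/5c comp=- wait=5 total=5
k=1 load=t1/8c comp=t0/7c wait=8 total=13
k=2 load=t2/9c comp=t1/7c wait=9 total=22
k=3 load=t3/5c comp=t2/6c wait=6 total=28
k=4 load=t4/4c comp=t3/7c wait=7 total=35
k=5 load=- comp=t4/4c wait=4 total=39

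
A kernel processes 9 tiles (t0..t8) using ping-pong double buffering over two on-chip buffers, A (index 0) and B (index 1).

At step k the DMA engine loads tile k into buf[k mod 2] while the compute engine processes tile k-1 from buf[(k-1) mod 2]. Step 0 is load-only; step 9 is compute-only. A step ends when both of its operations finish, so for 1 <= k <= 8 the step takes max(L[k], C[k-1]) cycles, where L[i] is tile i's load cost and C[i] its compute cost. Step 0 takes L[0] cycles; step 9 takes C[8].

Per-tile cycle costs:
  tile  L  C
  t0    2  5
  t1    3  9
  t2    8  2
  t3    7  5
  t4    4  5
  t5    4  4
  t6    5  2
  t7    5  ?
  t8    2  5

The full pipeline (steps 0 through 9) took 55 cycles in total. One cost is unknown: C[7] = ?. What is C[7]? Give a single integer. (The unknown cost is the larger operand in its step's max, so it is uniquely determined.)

step 0: dur = L[0]=2 = 2
step 1: dur = max(L[1]=3, C[0]=5) = 5
step 2: dur = max(L[2]=8, C[1]=9) = 9
step 3: dur = max(L[3]=7, C[2]=2) = 7
step 4: dur = max(L[4]=4, C[3]=5) = 5
step 5: dur = max(L[5]=4, C[4]=5) = 5
step 6: dur = max(L[6]=5, C[5]=4) = 5
step 7: dur = max(L[7]=5, C[6]=2) = 5
step 8: dur = max(L[8]=2, C[7]=?) = C[7]  (unknown; binding)
step 9: dur = C[8]=5 = 5
sum of known step durations = 48
dur[8] = total - known = 55 - 48 = 7
C[7] is the binding max in step 8, so C[7] = dur[8] = 7

C[7] = 7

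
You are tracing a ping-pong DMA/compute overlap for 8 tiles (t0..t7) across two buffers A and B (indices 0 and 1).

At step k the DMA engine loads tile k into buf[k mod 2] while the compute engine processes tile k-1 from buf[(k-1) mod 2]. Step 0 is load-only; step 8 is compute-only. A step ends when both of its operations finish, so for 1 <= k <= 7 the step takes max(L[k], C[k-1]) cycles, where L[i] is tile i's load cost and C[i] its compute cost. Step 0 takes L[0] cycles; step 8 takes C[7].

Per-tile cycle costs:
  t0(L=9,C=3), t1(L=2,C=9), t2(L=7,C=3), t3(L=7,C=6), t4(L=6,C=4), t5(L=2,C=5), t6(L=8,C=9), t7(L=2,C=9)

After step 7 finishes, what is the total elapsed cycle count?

end_cycle[7] = 55

  0. 9=9c; end=9; A:t0 B:-
  1. max(2,3)=3c; end=12; A:t0 B:t1
  2. max(7,9)=9c; end=21; A:t2 B:t1
  3. max(7,3)=7c; end=28; A:t2 B:t3
  4. max(6,6)=6c; end=34; A:t4 B:t3
  5. max(2,4)=4c; end=38; A:t4 B:t5
  6. max(8,5)=8c; end=46; A:t6 B:t5
  7. max(2,9)=9c; end=55; A:t6 B:t7
  8. 9=9c; end=64; A:t6 B:t7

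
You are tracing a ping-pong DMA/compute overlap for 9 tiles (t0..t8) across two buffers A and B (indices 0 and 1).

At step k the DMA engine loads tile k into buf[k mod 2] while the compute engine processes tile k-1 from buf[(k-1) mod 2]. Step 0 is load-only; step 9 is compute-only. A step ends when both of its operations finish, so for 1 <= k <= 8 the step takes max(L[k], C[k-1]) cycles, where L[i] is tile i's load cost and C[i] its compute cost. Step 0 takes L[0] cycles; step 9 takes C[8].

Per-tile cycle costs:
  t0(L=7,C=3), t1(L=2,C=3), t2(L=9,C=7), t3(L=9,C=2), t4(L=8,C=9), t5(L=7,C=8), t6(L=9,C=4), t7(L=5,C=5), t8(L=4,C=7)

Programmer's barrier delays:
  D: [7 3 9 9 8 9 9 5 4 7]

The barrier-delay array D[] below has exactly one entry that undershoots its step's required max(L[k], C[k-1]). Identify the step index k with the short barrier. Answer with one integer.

hazard at step 8

[0] required=L[0]=7=7 vs D=7 ok
[1] required=max(L[1]=2,C[0]=3)=3 vs D=3 ok
[2] required=max(L[2]=9,C[1]=3)=9 vs D=9 ok
[3] required=max(L[3]=9,C[2]=7)=9 vs D=9 ok
[4] required=max(L[4]=8,C[3]=2)=8 vs D=8 ok
[5] required=max(L[5]=7,C[4]=9)=9 vs D=9 ok
[6] required=max(L[6]=9,C[5]=8)=9 vs D=9 ok
[7] required=max(L[7]=5,C[6]=4)=5 vs D=5 ok
[8] required=max(L[8]=4,C[7]=5)=5 vs D=4 SHORT
[9] required=C[8]=7=7 vs D=7 ok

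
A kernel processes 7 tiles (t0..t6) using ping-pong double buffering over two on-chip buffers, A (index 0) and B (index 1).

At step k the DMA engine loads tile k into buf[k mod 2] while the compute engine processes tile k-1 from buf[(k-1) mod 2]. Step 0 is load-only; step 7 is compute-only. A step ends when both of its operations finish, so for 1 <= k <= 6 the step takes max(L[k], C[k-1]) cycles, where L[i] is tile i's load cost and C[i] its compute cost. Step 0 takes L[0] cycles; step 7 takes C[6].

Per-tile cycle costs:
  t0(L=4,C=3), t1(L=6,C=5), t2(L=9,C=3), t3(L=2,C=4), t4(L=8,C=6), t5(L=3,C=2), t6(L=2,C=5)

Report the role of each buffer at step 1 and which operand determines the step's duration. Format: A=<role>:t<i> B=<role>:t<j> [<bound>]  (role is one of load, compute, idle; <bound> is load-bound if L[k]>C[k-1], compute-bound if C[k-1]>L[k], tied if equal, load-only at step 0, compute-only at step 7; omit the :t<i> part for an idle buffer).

k=0 load=t0/4c comp=- wait=4 total=4
k=1 load=t1/6c comp=t0/3c wait=6 total=10
k=2 load=t2/9c comp=t1/5c wait=9 total=19
k=3 load=t3/2c comp=t2/3c wait=3 total=22
k=4 load=t4/8c comp=t3/4c wait=8 total=30
k=5 load=t5/3c comp=t4/6c wait=6 total=36
k=6 load=t6/2c comp=t5/2c wait=2 total=38
k=7 load=- comp=t6/5c wait=5 total=43

step 1: A=compute:t0 B=load:t1 [load-bound]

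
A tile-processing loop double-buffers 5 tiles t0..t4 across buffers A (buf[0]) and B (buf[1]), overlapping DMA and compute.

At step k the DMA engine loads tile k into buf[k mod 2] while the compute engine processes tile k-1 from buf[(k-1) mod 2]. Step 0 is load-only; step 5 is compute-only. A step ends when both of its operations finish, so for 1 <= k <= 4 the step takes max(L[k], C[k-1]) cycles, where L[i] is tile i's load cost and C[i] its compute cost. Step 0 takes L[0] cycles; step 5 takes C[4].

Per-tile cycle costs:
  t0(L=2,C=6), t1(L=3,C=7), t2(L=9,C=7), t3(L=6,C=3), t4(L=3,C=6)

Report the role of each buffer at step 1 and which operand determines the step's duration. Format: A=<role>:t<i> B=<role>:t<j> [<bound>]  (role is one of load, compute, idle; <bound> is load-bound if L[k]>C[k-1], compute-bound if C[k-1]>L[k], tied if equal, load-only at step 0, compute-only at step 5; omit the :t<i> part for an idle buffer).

k=0 load=t0/2c comp=- wait=2 total=2
k=1 load=t1/3c comp=t0/6c wait=6 total=8
k=2 load=t2/9c comp=t1/7c wait=9 total=17
k=3 load=t3/6c comp=t2/7c wait=7 total=24
k=4 load=t4/3c comp=t3/3c wait=3 total=27
k=5 load=- comp=t4/6c wait=6 total=33

step 1: A=compute:t0 B=load:t1 [compute-bound]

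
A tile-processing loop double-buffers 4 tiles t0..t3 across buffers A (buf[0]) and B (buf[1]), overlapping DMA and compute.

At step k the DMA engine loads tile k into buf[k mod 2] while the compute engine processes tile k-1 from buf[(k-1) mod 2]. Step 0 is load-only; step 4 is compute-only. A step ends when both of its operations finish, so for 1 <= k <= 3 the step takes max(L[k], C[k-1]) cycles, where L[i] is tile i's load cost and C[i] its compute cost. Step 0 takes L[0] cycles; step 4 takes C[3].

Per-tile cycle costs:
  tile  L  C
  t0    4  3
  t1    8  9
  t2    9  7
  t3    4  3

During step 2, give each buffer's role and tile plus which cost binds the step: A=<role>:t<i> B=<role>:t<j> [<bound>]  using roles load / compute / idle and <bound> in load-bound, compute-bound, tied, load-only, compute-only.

k=0 load=t0/4c comp=- wait=4 total=4
k=1 load=t1/8c comp=t0/3c wait=8 total=12
k=2 load=t2/9c comp=t1/9c wait=9 total=21
k=3 load=t3/4c comp=t2/7c wait=7 total=28
k=4 load=- comp=t3/3c wait=3 total=31

step 2: A=load:t2 B=compute:t1 [tied]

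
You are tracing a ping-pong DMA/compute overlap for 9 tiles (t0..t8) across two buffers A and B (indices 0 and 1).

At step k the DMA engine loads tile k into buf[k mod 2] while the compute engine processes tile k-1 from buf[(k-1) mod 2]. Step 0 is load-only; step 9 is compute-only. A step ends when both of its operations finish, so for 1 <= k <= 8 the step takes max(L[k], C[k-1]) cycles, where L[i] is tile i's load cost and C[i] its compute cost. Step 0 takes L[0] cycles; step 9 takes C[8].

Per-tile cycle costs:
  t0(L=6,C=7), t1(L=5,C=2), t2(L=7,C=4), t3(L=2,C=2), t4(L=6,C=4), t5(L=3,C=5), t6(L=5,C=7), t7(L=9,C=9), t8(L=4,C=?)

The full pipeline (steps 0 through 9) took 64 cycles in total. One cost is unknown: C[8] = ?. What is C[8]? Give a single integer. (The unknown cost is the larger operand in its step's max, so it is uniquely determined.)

C[8] = 7

step 0 = dur = L[0]=6 = 6
step 1 = dur = max(L[1]=5, C[0]=7) = 7
step 2 = dur = max(L[2]=7, C[1]=2) = 7
step 3 = dur = max(L[3]=2, C[2]=4) = 4
step 4 = dur = max(L[4]=6, C[3]=2) = 6
step 5 = dur = max(L[5]=3, C[4]=4) = 4
step 6 = dur = max(L[6]=5, C[5]=5) = 5
step 7 = dur = max(L[7]=9, C[6]=7) = 9
step 8 = dur = max(L[8]=4, C[7]=9) = 9
step 9 = dur = C[8]=? = C[8]  (unknown; binding)
sum of known step durations = 57
dur[9] = total - known = 64 - 57 = 7
C[8] is the binding max in step 9, so C[8] = dur[9] = 7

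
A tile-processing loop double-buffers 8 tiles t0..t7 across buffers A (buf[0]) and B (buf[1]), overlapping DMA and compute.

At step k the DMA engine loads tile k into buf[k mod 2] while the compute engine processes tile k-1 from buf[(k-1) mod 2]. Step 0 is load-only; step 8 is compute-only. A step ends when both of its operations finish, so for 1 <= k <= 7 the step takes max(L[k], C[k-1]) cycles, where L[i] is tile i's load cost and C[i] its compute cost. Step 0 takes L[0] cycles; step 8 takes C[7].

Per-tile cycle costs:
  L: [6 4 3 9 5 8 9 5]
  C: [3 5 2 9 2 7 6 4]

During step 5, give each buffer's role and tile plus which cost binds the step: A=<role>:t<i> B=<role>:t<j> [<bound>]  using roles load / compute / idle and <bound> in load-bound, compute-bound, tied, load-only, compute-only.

step 5: A=compute:t4 B=load:t5 [load-bound]

step 0: L[0]=6 → dur=6, Σ=6 | A=load:t0 B=idle [load-only]
step 1: L[1]=4 C[0]=3 → dur=4, Σ=10 | A=compute:t0 B=load:t1 [load-bound]
step 2: L[2]=3 C[1]=5 → dur=5, Σ=15 | A=load:t2 B=compute:t1 [compute-bound]
step 3: L[3]=9 C[2]=2 → dur=9, Σ=24 | A=compute:t2 B=load:t3 [load-bound]
step 4: L[4]=5 C[3]=9 → dur=9, Σ=33 | A=load:t4 B=compute:t3 [compute-bound]
step 5: L[5]=8 C[4]=2 → dur=8, Σ=41 | A=compute:t4 B=load:t5 [load-bound]
step 6: L[6]=9 C[5]=7 → dur=9, Σ=50 | A=load:t6 B=compute:t5 [load-bound]
step 7: L[7]=5 C[6]=6 → dur=6, Σ=56 | A=compute:t6 B=load:t7 [compute-bound]
step 8: C[7]=4 → dur=4, Σ=60 | A=idle B=compute:t7 [compute-only]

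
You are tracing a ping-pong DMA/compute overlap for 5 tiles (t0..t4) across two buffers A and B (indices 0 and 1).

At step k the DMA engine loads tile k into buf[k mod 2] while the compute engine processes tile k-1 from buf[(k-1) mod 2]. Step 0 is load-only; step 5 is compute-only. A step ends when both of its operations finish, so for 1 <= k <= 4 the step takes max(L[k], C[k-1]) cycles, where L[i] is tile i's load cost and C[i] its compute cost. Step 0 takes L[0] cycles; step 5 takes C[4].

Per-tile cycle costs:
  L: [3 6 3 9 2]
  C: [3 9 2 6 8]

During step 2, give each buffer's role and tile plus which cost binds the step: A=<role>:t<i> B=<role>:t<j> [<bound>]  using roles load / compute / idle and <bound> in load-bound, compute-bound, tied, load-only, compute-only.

k=0 load=t0/3c comp=- wait=3 total=3
k=1 load=t1/6c comp=t0/3c wait=6 total=9
k=2 load=t2/3c comp=t1/9c wait=9 total=18
k=3 load=t3/9c comp=t2/2c wait=9 total=27
k=4 load=t4/2c comp=t3/6c wait=6 total=33
k=5 load=- comp=t4/8c wait=8 total=41

step 2: A=load:t2 B=compute:t1 [compute-bound]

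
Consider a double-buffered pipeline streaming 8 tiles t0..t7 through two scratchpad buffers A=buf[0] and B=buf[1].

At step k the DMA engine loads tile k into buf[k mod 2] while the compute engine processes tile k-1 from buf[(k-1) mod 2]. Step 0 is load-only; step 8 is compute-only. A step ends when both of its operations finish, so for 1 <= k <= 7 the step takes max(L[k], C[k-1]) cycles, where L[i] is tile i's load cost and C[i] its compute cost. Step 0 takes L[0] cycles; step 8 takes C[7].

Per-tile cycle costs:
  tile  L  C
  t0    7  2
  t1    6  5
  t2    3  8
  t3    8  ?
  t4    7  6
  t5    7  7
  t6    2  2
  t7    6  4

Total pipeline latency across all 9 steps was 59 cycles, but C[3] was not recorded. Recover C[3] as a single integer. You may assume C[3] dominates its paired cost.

step 0 → dur = L[0]=7 = 7
step 1 → dur = max(L[1]=6, C[0]=2) = 6
step 2 → dur = max(L[2]=3, C[1]=5) = 5
step 3 → dur = max(L[3]=8, C[2]=8) = 8
step 4 → dur = max(L[4]=7, C[3]=?) = C[3]  (unknown; binding)
step 5 → dur = max(L[5]=7, C[4]=6) = 7
step 6 → dur = max(L[6]=2, C[5]=7) = 7
step 7 → dur = max(L[7]=6, C[6]=2) = 6
step 8 → dur = C[7]=4 = 4
sum of known step durations = 50
dur[4] = total - known = 59 - 50 = 9
C[3] is the binding max in step 4, so C[3] = dur[4] = 9

C[3] = 9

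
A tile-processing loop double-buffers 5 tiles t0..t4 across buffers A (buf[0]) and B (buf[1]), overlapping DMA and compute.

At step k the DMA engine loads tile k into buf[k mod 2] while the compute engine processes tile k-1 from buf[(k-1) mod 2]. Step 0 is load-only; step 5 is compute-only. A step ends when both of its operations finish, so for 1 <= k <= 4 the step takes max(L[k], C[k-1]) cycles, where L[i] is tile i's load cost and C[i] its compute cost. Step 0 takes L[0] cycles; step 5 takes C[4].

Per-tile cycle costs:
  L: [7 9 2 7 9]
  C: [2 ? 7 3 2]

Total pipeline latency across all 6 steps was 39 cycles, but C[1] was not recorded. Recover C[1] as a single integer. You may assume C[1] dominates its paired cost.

C[1] = 5

step 0 | dur = L[0]=7 = 7
step 1 | dur = max(L[1]=9, C[0]=2) = 9
step 2 | dur = max(L[2]=2, C[1]=?) = C[1]  (unknown; binding)
step 3 | dur = max(L[3]=7, C[2]=7) = 7
step 4 | dur = max(L[4]=9, C[3]=3) = 9
step 5 | dur = C[4]=2 = 2
sum of known step durations = 34
dur[2] = total - known = 39 - 34 = 5
C[1] is the binding max in step 2, so C[1] = dur[2] = 5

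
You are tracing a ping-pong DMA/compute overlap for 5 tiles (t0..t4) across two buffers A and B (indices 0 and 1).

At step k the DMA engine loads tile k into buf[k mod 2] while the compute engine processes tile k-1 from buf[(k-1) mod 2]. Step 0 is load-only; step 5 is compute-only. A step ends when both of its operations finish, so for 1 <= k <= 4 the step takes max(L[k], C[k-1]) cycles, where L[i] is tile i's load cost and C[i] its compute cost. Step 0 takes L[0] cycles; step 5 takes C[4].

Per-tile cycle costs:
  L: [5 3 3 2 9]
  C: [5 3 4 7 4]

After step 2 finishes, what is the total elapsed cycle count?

[0] DMA t0→A (5c) ∥ CU idle ⇒ 5c, clock 5
[1] DMA t1→B (3c) ∥ CU A:t0 (5c) ⇒ 5c, clock 10
[2] DMA t2→A (3c) ∥ CU B:t1 (3c) ⇒ 3c, clock 13
[3] DMA t3→B (2c) ∥ CU A:t2 (4c) ⇒ 4c, clock 17
[4] DMA t4→A (9c) ∥ CU B:t3 (7c) ⇒ 9c, clock 26
[5] DMA idle ∥ CU A:t4 (4c) ⇒ 4c, clock 30

end_cycle[2] = 13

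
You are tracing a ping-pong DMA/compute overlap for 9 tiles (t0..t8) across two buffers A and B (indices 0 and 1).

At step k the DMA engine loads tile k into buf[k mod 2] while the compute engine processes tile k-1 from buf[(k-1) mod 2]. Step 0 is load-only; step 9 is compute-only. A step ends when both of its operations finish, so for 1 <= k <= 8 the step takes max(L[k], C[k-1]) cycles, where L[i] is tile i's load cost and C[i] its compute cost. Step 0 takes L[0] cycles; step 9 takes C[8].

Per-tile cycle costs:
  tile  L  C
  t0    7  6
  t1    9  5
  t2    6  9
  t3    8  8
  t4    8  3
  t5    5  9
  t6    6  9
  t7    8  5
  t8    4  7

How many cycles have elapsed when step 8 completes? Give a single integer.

k=0 load=t0/7c comp=- wait=7 total=7
k=1 load=t1/9c comp=t0/6c wait=9 total=16
k=2 load=t2/6c comp=t1/5c wait=6 total=22
k=3 load=t3/8c comp=t2/9c wait=9 total=31
k=4 load=t4/8c comp=t3/8c wait=8 total=39
k=5 load=t5/5c comp=t4/3c wait=5 total=44
k=6 load=t6/6c comp=t5/9c wait=9 total=53
k=7 load=t7/8c comp=t6/9c wait=9 total=62
k=8 load=t8/4c comp=t7/5c wait=5 total=67
k=9 load=- comp=t8/7c wait=7 total=74

end_cycle[8] = 67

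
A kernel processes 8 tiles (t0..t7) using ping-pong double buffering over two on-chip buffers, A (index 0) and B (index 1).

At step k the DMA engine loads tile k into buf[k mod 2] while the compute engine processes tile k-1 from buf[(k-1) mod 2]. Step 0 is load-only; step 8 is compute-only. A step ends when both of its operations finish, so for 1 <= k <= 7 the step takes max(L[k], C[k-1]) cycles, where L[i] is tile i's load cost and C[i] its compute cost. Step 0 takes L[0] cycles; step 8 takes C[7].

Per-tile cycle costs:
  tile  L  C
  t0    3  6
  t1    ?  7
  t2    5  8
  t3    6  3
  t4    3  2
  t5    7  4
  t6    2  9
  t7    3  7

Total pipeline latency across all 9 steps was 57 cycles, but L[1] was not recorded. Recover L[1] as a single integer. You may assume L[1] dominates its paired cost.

L[1] = 9

step 0 | dur = L[0]=3 = 3
step 1 | dur = max(L[1]=?, C[0]=6) = L[1]  (unknown; binding)
step 2 | dur = max(L[2]=5, C[1]=7) = 7
step 3 | dur = max(L[3]=6, C[2]=8) = 8
step 4 | dur = max(L[4]=3, C[3]=3) = 3
step 5 | dur = max(L[5]=7, C[4]=2) = 7
step 6 | dur = max(L[6]=2, C[5]=4) = 4
step 7 | dur = max(L[7]=3, C[6]=9) = 9
step 8 | dur = C[7]=7 = 7
sum of known step durations = 48
dur[1] = total - known = 57 - 48 = 9
L[1] is the binding max in step 1, so L[1] = dur[1] = 9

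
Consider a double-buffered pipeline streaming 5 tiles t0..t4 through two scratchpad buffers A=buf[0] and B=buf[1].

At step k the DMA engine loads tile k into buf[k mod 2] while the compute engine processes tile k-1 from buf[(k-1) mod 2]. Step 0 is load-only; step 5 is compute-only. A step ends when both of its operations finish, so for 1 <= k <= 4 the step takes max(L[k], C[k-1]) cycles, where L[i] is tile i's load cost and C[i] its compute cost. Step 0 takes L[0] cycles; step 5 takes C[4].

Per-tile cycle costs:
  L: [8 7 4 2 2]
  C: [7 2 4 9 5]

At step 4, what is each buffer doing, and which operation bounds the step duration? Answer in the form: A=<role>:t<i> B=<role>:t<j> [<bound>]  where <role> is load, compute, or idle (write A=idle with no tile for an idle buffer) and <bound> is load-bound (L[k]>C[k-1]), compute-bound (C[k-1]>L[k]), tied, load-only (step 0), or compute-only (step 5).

[0] DMA t0→A (8c) ∥ CU idle ⇒ 8c, clock 8
[1] DMA t1→B (7c) ∥ CU A:t0 (7c) ⇒ 7c, clock 15
[2] DMA t2→A (4c) ∥ CU B:t1 (2c) ⇒ 4c, clock 19
[3] DMA t3→B (2c) ∥ CU A:t2 (4c) ⇒ 4c, clock 23
[4] DMA t4→A (2c) ∥ CU B:t3 (9c) ⇒ 9c, clock 32
[5] DMA idle ∥ CU A:t4 (5c) ⇒ 5c, clock 37

step 4: A=load:t4 B=compute:t3 [compute-bound]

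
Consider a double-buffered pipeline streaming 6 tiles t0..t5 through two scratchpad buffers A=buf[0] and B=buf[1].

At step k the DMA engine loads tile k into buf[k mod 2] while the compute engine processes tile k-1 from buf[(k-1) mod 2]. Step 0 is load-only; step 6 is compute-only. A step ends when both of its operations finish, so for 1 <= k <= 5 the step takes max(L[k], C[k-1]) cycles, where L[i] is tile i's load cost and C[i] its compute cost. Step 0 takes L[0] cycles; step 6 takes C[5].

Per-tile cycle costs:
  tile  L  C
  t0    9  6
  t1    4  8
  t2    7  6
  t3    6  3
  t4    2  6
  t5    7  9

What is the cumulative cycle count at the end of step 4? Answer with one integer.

  0. 9=9c; end=9; A:t0 B:-
  1. max(4,6)=6c; end=15; A:t0 B:t1
  2. max(7,8)=8c; end=23; A:t2 B:t1
  3. max(6,6)=6c; end=29; A:t2 B:t3
  4. max(2,3)=3c; end=32; A:t4 B:t3
  5. max(7,6)=7c; end=39; A:t4 B:t5
  6. 9=9c; end=48; A:t4 B:t5

end_cycle[4] = 32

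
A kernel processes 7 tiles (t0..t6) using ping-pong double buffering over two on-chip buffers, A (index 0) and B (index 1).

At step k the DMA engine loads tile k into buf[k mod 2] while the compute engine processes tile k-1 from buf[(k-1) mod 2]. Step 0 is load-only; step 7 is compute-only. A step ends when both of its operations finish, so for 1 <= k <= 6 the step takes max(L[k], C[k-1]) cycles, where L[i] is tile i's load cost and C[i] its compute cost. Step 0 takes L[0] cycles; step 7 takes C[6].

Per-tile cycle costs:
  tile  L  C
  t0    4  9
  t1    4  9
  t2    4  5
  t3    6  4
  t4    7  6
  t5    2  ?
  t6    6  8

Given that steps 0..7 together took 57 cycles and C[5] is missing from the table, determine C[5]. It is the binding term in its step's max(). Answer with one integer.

step 0 → dur = L[0]=4 = 4
step 1 → dur = max(L[1]=4, C[0]=9) = 9
step 2 → dur = max(L[2]=4, C[1]=9) = 9
step 3 → dur = max(L[3]=6, C[2]=5) = 6
step 4 → dur = max(L[4]=7, C[3]=4) = 7
step 5 → dur = max(L[5]=2, C[4]=6) = 6
step 6 → dur = max(L[6]=6, C[5]=?) = C[5]  (unknown; binding)
step 7 → dur = C[6]=8 = 8
sum of known step durations = 49
dur[6] = total - known = 57 - 49 = 8
C[5] is the binding max in step 6, so C[5] = dur[6] = 8

C[5] = 8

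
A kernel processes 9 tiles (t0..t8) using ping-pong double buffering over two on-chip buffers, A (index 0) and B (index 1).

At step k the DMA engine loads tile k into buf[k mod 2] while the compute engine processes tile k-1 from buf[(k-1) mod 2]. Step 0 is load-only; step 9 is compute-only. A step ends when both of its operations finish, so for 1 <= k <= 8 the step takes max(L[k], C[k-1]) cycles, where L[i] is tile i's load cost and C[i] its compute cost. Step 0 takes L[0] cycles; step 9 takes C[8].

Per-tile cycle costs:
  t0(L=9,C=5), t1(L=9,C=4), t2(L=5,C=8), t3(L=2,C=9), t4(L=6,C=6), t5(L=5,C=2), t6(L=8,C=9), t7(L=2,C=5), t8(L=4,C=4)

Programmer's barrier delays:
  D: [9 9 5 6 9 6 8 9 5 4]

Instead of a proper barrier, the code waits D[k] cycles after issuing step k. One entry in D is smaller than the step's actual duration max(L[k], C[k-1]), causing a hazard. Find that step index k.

step 0: need L[0]=9 = 9; D[0]=9 ok
step 1: need max(L[1]=9,C[0]=5) = 9; D[1]=9 ok
step 2: need max(L[2]=5,C[1]=4) = 5; D[2]=5 ok
step 3: need max(L[3]=2,C[2]=8) = 8; D[3]=6 SHORT
step 4: need max(L[4]=6,C[3]=9) = 9; D[4]=9 ok
step 5: need max(L[5]=5,C[4]=6) = 6; D[5]=6 ok
step 6: need max(L[6]=8,C[5]=2) = 8; D[6]=8 ok
step 7: need max(L[7]=2,C[6]=9) = 9; D[7]=9 ok
step 8: need max(L[8]=4,C[7]=5) = 5; D[8]=5 ok
step 9: need C[8]=4 = 4; D[9]=4 ok

hazard at step 3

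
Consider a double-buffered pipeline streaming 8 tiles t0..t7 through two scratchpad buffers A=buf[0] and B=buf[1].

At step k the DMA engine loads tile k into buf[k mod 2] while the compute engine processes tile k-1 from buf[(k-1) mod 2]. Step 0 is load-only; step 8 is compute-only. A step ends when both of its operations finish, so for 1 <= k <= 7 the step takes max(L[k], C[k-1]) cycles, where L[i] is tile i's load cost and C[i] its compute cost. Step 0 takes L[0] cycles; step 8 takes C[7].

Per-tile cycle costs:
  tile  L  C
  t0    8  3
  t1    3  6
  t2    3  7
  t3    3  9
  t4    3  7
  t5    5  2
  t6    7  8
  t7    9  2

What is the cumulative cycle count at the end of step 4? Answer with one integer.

end_cycle[4] = 33

  0. 8=8c; end=8; A:t0 B:-
  1. max(3,3)=3c; end=11; A:t0 B:t1
  2. max(3,6)=6c; end=17; A:t2 B:t1
  3. max(3,7)=7c; end=24; A:t2 B:t3
  4. max(3,9)=9c; end=33; A:t4 B:t3
  5. max(5,7)=7c; end=40; A:t4 B:t5
  6. max(7,2)=7c; end=47; A:t6 B:t5
  7. max(9,8)=9c; end=56; A:t6 B:t7
  8. 2=2c; end=58; A:t6 B:t7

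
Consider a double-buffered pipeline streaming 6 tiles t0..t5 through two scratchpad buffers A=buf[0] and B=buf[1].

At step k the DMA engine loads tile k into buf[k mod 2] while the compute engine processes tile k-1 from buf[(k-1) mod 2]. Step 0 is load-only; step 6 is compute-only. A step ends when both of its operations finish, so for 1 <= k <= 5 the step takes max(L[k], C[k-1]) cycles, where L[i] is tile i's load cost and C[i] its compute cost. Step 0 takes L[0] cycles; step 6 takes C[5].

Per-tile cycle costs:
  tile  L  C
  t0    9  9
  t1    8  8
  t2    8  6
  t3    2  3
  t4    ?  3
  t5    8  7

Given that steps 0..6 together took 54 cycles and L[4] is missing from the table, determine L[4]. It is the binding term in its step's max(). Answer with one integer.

step 0: dur = L[0]=9 = 9
step 1: dur = max(L[1]=8, C[0]=9) = 9
step 2: dur = max(L[2]=8, C[1]=8) = 8
step 3: dur = max(L[3]=2, C[2]=6) = 6
step 4: dur = max(L[4]=?, C[3]=3) = L[4]  (unknown; binding)
step 5: dur = max(L[5]=8, C[4]=3) = 8
step 6: dur = C[5]=7 = 7
sum of known step durations = 47
dur[4] = total - known = 54 - 47 = 7
L[4] is the binding max in step 4, so L[4] = dur[4] = 7

L[4] = 7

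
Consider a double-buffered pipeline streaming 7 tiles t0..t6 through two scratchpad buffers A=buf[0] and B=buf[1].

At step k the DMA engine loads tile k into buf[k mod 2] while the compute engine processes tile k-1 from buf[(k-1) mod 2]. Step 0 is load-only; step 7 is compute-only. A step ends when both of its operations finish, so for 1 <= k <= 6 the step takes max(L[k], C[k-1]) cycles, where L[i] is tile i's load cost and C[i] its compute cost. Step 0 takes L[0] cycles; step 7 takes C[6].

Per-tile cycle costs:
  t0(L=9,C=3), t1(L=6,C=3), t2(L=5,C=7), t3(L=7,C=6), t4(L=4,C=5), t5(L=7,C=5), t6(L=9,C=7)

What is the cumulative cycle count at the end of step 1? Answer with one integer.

end_cycle[1] = 15

step 0: L[0]=9 → dur=9, Σ=9 | A=load:t0 B=idle [load-only]
step 1: L[1]=6 C[0]=3 → dur=6, Σ=15 | A=compute:t0 B=load:t1 [load-bound]
step 2: L[2]=5 C[1]=3 → dur=5, Σ=20 | A=load:t2 B=compute:t1 [load-bound]
step 3: L[3]=7 C[2]=7 → dur=7, Σ=27 | A=compute:t2 B=load:t3 [tied]
step 4: L[4]=4 C[3]=6 → dur=6, Σ=33 | A=load:t4 B=compute:t3 [compute-bound]
step 5: L[5]=7 C[4]=5 → dur=7, Σ=40 | A=compute:t4 B=load:t5 [load-bound]
step 6: L[6]=9 C[5]=5 → dur=9, Σ=49 | A=load:t6 B=compute:t5 [load-bound]
step 7: C[6]=7 → dur=7, Σ=56 | A=compute:t6 B=idle [compute-only]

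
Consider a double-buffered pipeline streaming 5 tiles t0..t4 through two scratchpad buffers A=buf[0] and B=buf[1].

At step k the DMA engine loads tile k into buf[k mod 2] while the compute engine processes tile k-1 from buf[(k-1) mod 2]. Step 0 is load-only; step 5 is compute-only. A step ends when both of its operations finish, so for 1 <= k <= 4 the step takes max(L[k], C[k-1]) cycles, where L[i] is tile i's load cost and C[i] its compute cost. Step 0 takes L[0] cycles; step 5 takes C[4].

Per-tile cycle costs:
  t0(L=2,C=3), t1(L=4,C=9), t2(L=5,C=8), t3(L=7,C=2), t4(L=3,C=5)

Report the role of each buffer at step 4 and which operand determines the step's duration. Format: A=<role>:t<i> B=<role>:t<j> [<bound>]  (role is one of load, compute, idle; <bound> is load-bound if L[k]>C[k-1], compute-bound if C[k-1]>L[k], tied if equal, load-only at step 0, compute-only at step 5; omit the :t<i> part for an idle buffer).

step 4: A=load:t4 B=compute:t3 [load-bound]

step 0: L[0]=2 → dur=2, Σ=2 | A=load:t0 B=idle [load-only]
step 1: L[1]=4 C[0]=3 → dur=4, Σ=6 | A=compute:t0 B=load:t1 [load-bound]
step 2: L[2]=5 C[1]=9 → dur=9, Σ=15 | A=load:t2 B=compute:t1 [compute-bound]
step 3: L[3]=7 C[2]=8 → dur=8, Σ=23 | A=compute:t2 B=load:t3 [compute-bound]
step 4: L[4]=3 C[3]=2 → dur=3, Σ=26 | A=load:t4 B=compute:t3 [load-bound]
step 5: C[4]=5 → dur=5, Σ=31 | A=compute:t4 B=idle [compute-only]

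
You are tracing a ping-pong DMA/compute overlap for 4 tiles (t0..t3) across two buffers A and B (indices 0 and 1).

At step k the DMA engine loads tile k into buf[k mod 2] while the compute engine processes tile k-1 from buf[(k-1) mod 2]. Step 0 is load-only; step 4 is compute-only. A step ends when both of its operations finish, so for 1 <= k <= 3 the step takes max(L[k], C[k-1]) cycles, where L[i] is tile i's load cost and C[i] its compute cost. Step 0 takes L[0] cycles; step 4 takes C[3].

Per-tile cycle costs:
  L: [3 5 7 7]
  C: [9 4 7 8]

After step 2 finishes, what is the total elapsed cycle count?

step 0: L[0]=3 → dur=3, Σ=3 | A=load:t0 B=idle [load-only]
step 1: L[1]=5 C[0]=9 → dur=9, Σ=12 | A=compute:t0 B=load:t1 [compute-bound]
step 2: L[2]=7 C[1]=4 → dur=7, Σ=19 | A=load:t2 B=compute:t1 [load-bound]
step 3: L[3]=7 C[2]=7 → dur=7, Σ=26 | A=compute:t2 B=load:t3 [tied]
step 4: C[3]=8 → dur=8, Σ=34 | A=idle B=compute:t3 [compute-only]

end_cycle[2] = 19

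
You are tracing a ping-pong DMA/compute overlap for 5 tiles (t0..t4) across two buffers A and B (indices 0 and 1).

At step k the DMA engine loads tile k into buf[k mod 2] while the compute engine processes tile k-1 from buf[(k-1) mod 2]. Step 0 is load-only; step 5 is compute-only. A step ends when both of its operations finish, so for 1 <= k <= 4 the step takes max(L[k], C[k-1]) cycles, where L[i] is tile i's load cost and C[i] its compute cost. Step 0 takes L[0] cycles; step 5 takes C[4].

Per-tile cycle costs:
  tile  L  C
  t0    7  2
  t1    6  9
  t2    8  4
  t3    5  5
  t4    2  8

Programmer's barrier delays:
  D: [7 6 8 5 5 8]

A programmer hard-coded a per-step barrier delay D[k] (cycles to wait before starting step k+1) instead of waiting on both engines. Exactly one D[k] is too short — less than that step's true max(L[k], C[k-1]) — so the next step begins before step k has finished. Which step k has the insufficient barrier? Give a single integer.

hazard at step 2

[0] required=L[0]=7=7 vs D=7 ok
[1] required=max(L[1]=6,C[0]=2)=6 vs D=6 ok
[2] required=max(L[2]=8,C[1]=9)=9 vs D=8 SHORT
[3] required=max(L[3]=5,C[2]=4)=5 vs D=5 ok
[4] required=max(L[4]=2,C[3]=5)=5 vs D=5 ok
[5] required=C[4]=8=8 vs D=8 ok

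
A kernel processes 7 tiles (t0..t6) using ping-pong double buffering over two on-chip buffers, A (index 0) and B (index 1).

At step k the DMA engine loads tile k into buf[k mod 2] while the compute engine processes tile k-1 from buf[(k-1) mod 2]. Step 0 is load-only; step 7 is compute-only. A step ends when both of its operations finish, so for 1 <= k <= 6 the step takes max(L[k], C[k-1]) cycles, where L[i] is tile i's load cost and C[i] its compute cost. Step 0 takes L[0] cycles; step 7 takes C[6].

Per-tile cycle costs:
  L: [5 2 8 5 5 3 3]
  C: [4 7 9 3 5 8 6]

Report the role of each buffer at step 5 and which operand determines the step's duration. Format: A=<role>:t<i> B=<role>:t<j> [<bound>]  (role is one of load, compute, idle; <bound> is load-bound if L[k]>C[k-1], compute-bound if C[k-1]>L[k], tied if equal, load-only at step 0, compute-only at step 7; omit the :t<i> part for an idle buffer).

[0] DMA t0→A (5c) ∥ CU idle ⇒ 5c, clock 5
[1] DMA t1→B (2c) ∥ CU A:t0 (4c) ⇒ 4c, clock 9
[2] DMA t2→A (8c) ∥ CU B:t1 (7c) ⇒ 8c, clock 17
[3] DMA t3→B (5c) ∥ CU A:t2 (9c) ⇒ 9c, clock 26
[4] DMA t4→A (5c) ∥ CU B:t3 (3c) ⇒ 5c, clock 31
[5] DMA t5→B (3c) ∥ CU A:t4 (5c) ⇒ 5c, clock 36
[6] DMA t6→A (3c) ∥ CU B:t5 (8c) ⇒ 8c, clock 44
[7] DMA idle ∥ CU A:t6 (6c) ⇒ 6c, clock 50

step 5: A=compute:t4 B=load:t5 [compute-bound]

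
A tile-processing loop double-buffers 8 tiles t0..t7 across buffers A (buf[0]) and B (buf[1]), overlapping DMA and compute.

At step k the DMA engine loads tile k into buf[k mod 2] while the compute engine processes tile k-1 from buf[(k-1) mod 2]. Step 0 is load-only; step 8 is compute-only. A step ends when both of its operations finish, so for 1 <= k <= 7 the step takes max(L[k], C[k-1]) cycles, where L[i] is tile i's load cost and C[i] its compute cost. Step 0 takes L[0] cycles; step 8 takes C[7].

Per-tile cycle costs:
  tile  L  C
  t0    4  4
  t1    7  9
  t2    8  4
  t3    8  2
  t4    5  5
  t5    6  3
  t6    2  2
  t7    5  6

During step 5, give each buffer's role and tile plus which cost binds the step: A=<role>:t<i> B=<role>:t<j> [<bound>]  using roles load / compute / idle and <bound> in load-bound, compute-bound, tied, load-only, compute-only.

step 5: A=compute:t4 B=load:t5 [load-bound]

[0] DMA t0→A (4c) ∥ CU idle ⇒ 4c, clock 4
[1] DMA t1→B (7c) ∥ CU A:t0 (4c) ⇒ 7c, clock 11
[2] DMA t2→A (8c) ∥ CU B:t1 (9c) ⇒ 9c, clock 20
[3] DMA t3→B (8c) ∥ CU A:t2 (4c) ⇒ 8c, clock 28
[4] DMA t4→A (5c) ∥ CU B:t3 (2c) ⇒ 5c, clock 33
[5] DMA t5→B (6c) ∥ CU A:t4 (5c) ⇒ 6c, clock 39
[6] DMA t6→A (2c) ∥ CU B:t5 (3c) ⇒ 3c, clock 42
[7] DMA t7→B (5c) ∥ CU A:t6 (2c) ⇒ 5c, clock 47
[8] DMA idle ∥ CU B:t7 (6c) ⇒ 6c, clock 53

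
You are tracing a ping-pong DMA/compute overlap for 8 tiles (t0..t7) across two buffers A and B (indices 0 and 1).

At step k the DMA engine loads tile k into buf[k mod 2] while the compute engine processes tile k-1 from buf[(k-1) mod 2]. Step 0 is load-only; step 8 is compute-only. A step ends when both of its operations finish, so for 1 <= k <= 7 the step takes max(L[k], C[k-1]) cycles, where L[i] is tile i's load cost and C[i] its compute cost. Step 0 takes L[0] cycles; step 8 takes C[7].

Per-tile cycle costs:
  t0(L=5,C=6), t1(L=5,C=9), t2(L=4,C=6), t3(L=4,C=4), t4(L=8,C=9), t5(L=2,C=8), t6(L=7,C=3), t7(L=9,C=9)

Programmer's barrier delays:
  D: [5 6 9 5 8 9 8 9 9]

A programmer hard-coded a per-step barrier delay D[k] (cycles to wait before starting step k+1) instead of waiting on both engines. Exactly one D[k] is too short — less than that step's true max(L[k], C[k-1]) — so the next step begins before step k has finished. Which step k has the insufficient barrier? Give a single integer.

[0] required=L[0]=5=5 vs D=5 ok
[1] required=max(L[1]=5,C[0]=6)=6 vs D=6 ok
[2] required=max(L[2]=4,C[1]=9)=9 vs D=9 ok
[3] required=max(L[3]=4,C[2]=6)=6 vs D=5 SHORT
[4] required=max(L[4]=8,C[3]=4)=8 vs D=8 ok
[5] required=max(L[5]=2,C[4]=9)=9 vs D=9 ok
[6] required=max(L[6]=7,C[5]=8)=8 vs D=8 ok
[7] required=max(L[7]=9,C[6]=3)=9 vs D=9 ok
[8] required=C[7]=9=9 vs D=9 ok

hazard at step 3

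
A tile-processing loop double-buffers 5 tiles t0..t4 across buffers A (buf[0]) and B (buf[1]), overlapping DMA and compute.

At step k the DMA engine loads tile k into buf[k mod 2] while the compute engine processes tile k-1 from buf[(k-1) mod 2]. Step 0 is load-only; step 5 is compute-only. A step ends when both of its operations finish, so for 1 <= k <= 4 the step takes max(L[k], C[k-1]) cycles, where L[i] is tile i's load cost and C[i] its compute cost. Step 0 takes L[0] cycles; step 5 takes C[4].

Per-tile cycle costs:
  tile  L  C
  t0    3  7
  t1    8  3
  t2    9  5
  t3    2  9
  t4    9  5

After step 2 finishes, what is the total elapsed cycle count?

k=0 load=t0/3c comp=- wait=3 total=3
k=1 load=t1/8c comp=t0/7c wait=8 total=11
k=2 load=t2/9c comp=t1/3c wait=9 total=20
k=3 load=t3/2c comp=t2/5c wait=5 total=25
k=4 load=t4/9c comp=t3/9c wait=9 total=34
k=5 load=- comp=t4/5c wait=5 total=39

end_cycle[2] = 20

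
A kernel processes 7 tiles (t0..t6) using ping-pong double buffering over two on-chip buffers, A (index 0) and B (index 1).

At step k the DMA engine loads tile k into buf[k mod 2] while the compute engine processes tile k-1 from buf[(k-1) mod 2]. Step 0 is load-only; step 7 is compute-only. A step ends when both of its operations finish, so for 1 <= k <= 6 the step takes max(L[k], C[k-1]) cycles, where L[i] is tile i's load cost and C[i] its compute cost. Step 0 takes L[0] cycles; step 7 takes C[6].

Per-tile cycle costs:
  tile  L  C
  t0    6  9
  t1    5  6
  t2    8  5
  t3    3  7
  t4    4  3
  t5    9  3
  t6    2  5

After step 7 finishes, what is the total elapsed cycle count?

k=0 load=t0/6c comp=- wait=6 total=6
k=1 load=t1/5c comp=t0/9c wait=9 total=15
k=2 load=t2/8c comp=t1/6c wait=8 total=23
k=3 load=t3/3c comp=t2/5c wait=5 total=28
k=4 load=t4/4c comp=t3/7c wait=7 total=35
k=5 load=t5/9c comp=t4/3c wait=9 total=44
k=6 load=t6/2c comp=t5/3c wait=3 total=47
k=7 load=- comp=t6/5c wait=5 total=52

end_cycle[7] = 52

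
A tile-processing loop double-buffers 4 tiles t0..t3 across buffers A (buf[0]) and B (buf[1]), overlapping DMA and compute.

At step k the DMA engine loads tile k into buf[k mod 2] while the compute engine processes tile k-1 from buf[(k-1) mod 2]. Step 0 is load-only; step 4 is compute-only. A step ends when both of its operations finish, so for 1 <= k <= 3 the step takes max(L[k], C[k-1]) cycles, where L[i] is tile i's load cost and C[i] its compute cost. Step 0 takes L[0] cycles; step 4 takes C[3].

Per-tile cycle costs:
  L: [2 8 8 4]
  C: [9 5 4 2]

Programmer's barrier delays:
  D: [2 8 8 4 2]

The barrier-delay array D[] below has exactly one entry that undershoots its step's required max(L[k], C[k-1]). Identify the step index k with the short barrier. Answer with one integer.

hazard at step 1

[0] required=L[0]=2=2 vs D=2 ok
[1] required=max(L[1]=8,C[0]=9)=9 vs D=8 SHORT
[2] required=max(L[2]=8,C[1]=5)=8 vs D=8 ok
[3] required=max(L[3]=4,C[2]=4)=4 vs D=4 ok
[4] required=C[3]=2=2 vs D=2 ok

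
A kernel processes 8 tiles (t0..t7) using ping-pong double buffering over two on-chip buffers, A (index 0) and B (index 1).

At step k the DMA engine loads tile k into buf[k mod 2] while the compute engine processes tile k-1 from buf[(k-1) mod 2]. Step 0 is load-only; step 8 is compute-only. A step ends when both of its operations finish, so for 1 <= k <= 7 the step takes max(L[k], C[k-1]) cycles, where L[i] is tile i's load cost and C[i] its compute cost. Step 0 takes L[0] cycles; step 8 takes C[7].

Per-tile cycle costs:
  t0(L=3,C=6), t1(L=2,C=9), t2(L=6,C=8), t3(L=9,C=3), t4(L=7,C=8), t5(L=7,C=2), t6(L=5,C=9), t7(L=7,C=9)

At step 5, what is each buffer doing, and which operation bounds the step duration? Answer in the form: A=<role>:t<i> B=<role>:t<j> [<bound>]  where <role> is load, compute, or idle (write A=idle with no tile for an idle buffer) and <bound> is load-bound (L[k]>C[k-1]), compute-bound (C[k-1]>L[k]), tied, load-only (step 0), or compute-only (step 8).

step 5: A=compute:t4 B=load:t5 [compute-bound]

[0] DMA t0→A (3c) ∥ CU idle ⇒ 3c, clock 3
[1] DMA t1→B (2c) ∥ CU A:t0 (6c) ⇒ 6c, clock 9
[2] DMA t2→A (6c) ∥ CU B:t1 (9c) ⇒ 9c, clock 18
[3] DMA t3→B (9c) ∥ CU A:t2 (8c) ⇒ 9c, clock 27
[4] DMA t4→A (7c) ∥ CU B:t3 (3c) ⇒ 7c, clock 34
[5] DMA t5→B (7c) ∥ CU A:t4 (8c) ⇒ 8c, clock 42
[6] DMA t6→A (5c) ∥ CU B:t5 (2c) ⇒ 5c, clock 47
[7] DMA t7→B (7c) ∥ CU A:t6 (9c) ⇒ 9c, clock 56
[8] DMA idle ∥ CU B:t7 (9c) ⇒ 9c, clock 65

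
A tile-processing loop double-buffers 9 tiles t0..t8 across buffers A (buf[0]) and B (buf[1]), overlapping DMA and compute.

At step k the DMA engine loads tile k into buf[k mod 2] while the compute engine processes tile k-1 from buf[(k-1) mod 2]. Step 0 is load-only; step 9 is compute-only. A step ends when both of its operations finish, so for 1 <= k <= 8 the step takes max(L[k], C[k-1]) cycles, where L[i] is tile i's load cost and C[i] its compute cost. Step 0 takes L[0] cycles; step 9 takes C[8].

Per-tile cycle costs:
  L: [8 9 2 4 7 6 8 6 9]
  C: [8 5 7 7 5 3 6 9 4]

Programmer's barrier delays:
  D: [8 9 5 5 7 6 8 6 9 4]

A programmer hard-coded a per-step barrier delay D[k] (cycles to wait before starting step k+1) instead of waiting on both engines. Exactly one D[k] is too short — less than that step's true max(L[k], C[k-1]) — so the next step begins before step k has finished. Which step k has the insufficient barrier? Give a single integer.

[0] required=L[0]=8=8 vs D=8 ok
[1] required=max(L[1]=9,C[0]=8)=9 vs D=9 ok
[2] required=max(L[2]=2,C[1]=5)=5 vs D=5 ok
[3] required=max(L[3]=4,C[2]=7)=7 vs D=5 SHORT
[4] required=max(L[4]=7,C[3]=7)=7 vs D=7 ok
[5] required=max(L[5]=6,C[4]=5)=6 vs D=6 ok
[6] required=max(L[6]=8,C[5]=3)=8 vs D=8 ok
[7] required=max(L[7]=6,C[6]=6)=6 vs D=6 ok
[8] required=max(L[8]=9,C[7]=9)=9 vs D=9 ok
[9] required=C[8]=4=4 vs D=4 ok

hazard at step 3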